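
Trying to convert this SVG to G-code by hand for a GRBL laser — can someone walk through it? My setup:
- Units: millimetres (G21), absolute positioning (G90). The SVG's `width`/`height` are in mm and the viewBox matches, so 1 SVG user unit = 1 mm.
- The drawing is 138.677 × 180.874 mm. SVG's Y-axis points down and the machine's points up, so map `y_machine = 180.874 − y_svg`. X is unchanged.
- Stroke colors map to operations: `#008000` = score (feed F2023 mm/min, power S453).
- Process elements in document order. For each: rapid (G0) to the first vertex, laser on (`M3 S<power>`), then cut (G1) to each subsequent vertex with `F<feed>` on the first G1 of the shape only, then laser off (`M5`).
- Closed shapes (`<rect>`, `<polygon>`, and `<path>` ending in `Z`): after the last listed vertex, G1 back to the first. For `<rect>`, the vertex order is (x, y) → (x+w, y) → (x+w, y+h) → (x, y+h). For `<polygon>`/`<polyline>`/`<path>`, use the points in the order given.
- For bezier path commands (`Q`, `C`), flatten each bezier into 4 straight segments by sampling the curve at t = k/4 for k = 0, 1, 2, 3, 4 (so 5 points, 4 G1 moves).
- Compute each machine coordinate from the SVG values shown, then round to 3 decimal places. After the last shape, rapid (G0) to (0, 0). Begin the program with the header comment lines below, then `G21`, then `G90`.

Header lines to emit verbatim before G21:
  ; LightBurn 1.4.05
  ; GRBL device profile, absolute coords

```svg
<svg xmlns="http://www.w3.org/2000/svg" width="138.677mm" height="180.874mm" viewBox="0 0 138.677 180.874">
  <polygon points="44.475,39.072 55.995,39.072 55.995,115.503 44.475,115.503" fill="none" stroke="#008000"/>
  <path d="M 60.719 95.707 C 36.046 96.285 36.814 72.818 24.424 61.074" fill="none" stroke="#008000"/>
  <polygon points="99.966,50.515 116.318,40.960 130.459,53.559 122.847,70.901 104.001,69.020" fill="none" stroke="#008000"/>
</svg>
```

; LightBurn 1.4.05
; GRBL device profile, absolute coords
G21
G90
G0 X44.475 Y141.802
M3 S453
G1 X55.995 Y141.802 F2023
G1 X55.995 Y65.371
G1 X44.475 Y65.371
G1 X44.475 Y141.802
M5
G0 X60.719 Y85.167
M3 S453
G1 X46.381 Y88.683 F2023
G1 X37.965 Y97.863
G1 X31.852 Y109.353
G1 X24.424 Y119.800
M5
G0 X99.966 Y130.359
M3 S453
G1 X116.318 Y139.914 F2023
G1 X130.459 Y127.315
G1 X122.847 Y109.973
G1 X104.001 Y111.854
G1 X99.966 Y130.359
M5
G0 X0.000 Y0.000

1 u = 1 mm; y_m = 180.874 − y.

[1] `<polygon>` rectangle, #008000→score S453 F2023: (44.475,141.802) → (55.995,141.802) → (55.995,65.371) → (44.475,65.371) → (44.475,141.802) (closed)

[2] `<path>` cubic bezier, #008000→score S453 F2023: (60.719,85.167) → (46.381,88.683) → (37.965,97.863) → (31.852,109.353) → (24.424,119.800)

[3] `<polygon>` regular polygon, #008000→score S453 F2023: (99.966,130.359) → (116.318,139.914) → (130.459,127.315) → (122.847,109.973) → (104.001,111.854) → (99.966,130.359) (closed)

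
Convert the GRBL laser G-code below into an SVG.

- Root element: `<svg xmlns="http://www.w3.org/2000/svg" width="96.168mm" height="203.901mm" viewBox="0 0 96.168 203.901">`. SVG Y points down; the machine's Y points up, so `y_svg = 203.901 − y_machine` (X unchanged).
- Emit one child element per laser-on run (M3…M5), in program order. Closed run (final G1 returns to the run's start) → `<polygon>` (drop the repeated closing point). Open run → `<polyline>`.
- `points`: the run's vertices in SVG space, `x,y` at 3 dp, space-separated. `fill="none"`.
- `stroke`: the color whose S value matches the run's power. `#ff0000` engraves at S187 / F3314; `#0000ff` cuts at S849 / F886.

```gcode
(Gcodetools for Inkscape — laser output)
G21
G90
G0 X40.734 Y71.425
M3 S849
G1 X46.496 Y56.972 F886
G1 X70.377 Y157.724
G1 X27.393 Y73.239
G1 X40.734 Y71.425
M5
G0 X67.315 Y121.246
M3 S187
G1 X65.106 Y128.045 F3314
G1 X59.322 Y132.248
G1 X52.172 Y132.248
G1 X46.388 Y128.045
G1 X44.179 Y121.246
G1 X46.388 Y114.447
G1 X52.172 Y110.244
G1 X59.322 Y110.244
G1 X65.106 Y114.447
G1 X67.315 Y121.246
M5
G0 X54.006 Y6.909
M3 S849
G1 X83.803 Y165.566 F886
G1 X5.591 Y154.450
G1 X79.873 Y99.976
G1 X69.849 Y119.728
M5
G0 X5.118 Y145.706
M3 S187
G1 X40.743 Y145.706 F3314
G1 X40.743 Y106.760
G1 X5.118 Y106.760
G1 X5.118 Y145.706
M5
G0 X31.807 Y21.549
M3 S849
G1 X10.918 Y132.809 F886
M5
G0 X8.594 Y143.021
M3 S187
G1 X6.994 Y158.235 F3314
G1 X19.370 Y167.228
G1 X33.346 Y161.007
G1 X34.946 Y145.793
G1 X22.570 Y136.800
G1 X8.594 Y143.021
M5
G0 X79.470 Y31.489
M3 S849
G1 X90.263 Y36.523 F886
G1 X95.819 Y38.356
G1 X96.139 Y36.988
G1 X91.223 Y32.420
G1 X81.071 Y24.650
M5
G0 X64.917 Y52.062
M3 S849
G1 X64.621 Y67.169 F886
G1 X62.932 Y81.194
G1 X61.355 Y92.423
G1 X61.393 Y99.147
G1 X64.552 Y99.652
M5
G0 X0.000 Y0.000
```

<svg xmlns="http://www.w3.org/2000/svg" width="96.168mm" height="203.901mm" viewBox="0 0 96.168 203.901">
  <polygon points="40.734,132.476 46.496,146.929 70.377,46.177 27.393,130.662" fill="none" stroke="#0000ff"/>
  <polygon points="67.315,82.655 65.106,75.856 59.322,71.653 52.172,71.653 46.388,75.856 44.179,82.655 46.388,89.454 52.172,93.657 59.322,93.657 65.106,89.454" fill="none" stroke="#ff0000"/>
  <polyline points="54.006,196.992 83.803,38.335 5.591,49.451 79.873,103.925 69.849,84.173" fill="none" stroke="#0000ff"/>
  <polygon points="5.118,58.195 40.743,58.195 40.743,97.141 5.118,97.141" fill="none" stroke="#ff0000"/>
  <polyline points="31.807,182.352 10.918,71.092" fill="none" stroke="#0000ff"/>
  <polygon points="8.594,60.880 6.994,45.666 19.370,36.673 33.346,42.894 34.946,58.108 22.570,67.101" fill="none" stroke="#ff0000"/>
  <polyline points="79.470,172.412 90.263,167.378 95.819,165.545 96.139,166.913 91.223,171.481 81.071,179.251" fill="none" stroke="#0000ff"/>
  <polyline points="64.917,151.839 64.621,136.732 62.932,122.707 61.355,111.478 61.393,104.754 64.552,104.249" fill="none" stroke="#0000ff"/>
</svg>

Each laser-on run becomes one SVG element. Flip Y back into SVG space with y_svg = 203.901 − y_machine.

Run 1: the run's S849 means `#0000ff` (cut). The run returns to its start, so emit a `<polygon>` with points (Y-flipped): 40.734,132.476 46.496,146.929 70.377,46.177 27.393,130.662.

Run 2: the run's S187 means `#ff0000` (engrave). The run returns to its start, so emit a `<polygon>` with points (Y-flipped): 67.315,82.655 65.106,75.856 59.322,71.653 52.172,71.653 46.388,75.856 44.179,82.655 46.388,89.454 52.172,93.657 59.322,93.657 65.106,89.454.

Run 3: power S849 maps to stroke `#0000ff` (cut). The run is open, so emit a `<polyline>` with points (Y-flipped): 54.006,196.992 83.803,38.335 5.591,49.451 79.873,103.925 69.849,84.173.

Run 4: the run's S187 means `#ff0000` (engrave). The run returns to its start, so emit a `<polygon>` with points (Y-flipped): 5.118,58.195 40.743,58.195 40.743,97.141 5.118,97.141.

Run 5: the run's S849 means `#0000ff` (cut). The run is open, so emit a `<polyline>` with points (Y-flipped): 31.807,182.352 10.918,71.092.

Run 6: power S187 maps to stroke `#ff0000` (engrave). The run returns to its start, so emit a `<polygon>` with points (Y-flipped): 8.594,60.880 6.994,45.666 19.370,36.673 33.346,42.894 34.946,58.108 22.570,67.101.

Run 7: S849 ⇒ cut layer `#0000ff`. The run is open, so emit a `<polyline>` with points (Y-flipped): 79.470,172.412 90.263,167.378 95.819,165.545 96.139,166.913 91.223,171.481 81.071,179.251.

Run 8: power S849 maps to stroke `#0000ff` (cut). The run is open, so emit a `<polyline>` with points (Y-flipped): 64.917,151.839 64.621,136.732 62.932,122.707 61.355,111.478 61.393,104.754 64.552,104.249.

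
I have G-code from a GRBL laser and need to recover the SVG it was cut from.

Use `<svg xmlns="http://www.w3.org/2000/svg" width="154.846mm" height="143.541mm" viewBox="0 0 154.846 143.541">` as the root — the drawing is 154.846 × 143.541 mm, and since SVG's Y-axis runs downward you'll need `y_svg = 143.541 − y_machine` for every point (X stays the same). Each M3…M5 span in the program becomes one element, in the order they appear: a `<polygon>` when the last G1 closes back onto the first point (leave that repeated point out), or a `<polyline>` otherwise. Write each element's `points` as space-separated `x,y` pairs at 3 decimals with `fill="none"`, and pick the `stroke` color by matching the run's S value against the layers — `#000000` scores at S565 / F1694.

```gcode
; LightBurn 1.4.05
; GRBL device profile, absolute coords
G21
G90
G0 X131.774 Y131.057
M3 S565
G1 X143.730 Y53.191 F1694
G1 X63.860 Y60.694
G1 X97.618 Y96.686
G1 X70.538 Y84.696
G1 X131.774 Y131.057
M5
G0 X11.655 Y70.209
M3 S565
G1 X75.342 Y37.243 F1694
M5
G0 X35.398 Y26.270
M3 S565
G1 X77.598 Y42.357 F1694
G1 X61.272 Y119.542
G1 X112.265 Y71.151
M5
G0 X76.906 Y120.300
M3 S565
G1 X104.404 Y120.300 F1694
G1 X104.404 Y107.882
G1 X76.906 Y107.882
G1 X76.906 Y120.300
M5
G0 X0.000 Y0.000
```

<svg xmlns="http://www.w3.org/2000/svg" width="154.846mm" height="143.541mm" viewBox="0 0 154.846 143.541">
  <polygon points="131.774,12.484 143.730,90.350 63.860,82.847 97.618,46.855 70.538,58.845" fill="none" stroke="#000000"/>
  <polyline points="11.655,73.332 75.342,106.298" fill="none" stroke="#000000"/>
  <polyline points="35.398,117.271 77.598,101.184 61.272,23.999 112.265,72.390" fill="none" stroke="#000000"/>
  <polygon points="76.906,23.241 104.404,23.241 104.404,35.659 76.906,35.659" fill="none" stroke="#000000"/>
</svg>

y_svg = 143.541 − y_m. Every run uses S565, so all elements get stroke `#000000` (score).

[1] closed run; points: 131.774,12.484 143.730,90.350 63.860,82.847 97.618,46.855 70.538,58.845

[2] open run; points: 11.655,73.332 75.342,106.298

[3] open run; points: 35.398,117.271 77.598,101.184 61.272,23.999 112.265,72.390

[4] closed run; points: 76.906,23.241 104.404,23.241 104.404,35.659 76.906,35.659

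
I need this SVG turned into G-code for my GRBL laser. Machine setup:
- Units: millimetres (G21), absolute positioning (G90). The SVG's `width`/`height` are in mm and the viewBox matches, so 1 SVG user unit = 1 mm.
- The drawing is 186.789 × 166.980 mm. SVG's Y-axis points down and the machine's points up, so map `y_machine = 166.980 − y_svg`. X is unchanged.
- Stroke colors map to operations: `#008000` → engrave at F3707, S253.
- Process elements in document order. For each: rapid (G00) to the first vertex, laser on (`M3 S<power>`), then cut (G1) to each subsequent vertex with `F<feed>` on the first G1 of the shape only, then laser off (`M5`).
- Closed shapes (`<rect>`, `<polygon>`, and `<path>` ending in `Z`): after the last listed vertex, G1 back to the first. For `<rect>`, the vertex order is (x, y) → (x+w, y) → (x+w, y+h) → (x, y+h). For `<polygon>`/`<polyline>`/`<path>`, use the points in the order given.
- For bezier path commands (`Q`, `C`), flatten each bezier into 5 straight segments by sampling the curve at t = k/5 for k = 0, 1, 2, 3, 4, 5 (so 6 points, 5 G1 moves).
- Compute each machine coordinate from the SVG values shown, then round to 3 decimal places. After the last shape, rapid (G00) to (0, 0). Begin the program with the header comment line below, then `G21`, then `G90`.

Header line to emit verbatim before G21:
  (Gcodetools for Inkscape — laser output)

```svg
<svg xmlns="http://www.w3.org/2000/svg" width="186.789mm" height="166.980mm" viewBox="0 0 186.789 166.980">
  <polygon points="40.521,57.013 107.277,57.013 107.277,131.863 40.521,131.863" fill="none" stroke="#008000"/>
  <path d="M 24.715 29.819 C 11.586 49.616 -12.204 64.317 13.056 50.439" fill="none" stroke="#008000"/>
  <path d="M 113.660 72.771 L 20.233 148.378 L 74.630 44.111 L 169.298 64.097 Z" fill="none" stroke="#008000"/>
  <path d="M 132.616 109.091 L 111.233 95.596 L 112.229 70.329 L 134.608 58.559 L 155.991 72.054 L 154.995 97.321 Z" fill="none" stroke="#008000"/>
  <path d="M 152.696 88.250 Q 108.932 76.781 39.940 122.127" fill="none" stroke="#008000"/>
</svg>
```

(Gcodetools for Inkscape — laser output)
G21
G90
G00 X40.521 Y109.967
M3 S253
G1 X107.277 Y109.967 F3707
G1 X107.277 Y35.117
G1 X40.521 Y35.117
G1 X40.521 Y109.967
M5
G00 X24.715 Y137.161
M3 S253
G1 X16.036 Y126.082 F3707
G1 X7.664 Y117.354
G1 X2.466 Y112.102
G1 X3.308 Y111.456
G1 X13.056 Y116.541
M5
G00 X113.660 Y94.209
M3 S253
G1 X20.233 Y18.602 F3707
G1 X74.630 Y122.869
G1 X169.298 Y102.883
G1 X113.660 Y94.209
M5
G00 X132.616 Y57.889
M3 S253
G1 X111.233 Y71.384 F3707
G1 X112.229 Y96.651
G1 X134.608 Y108.421
G1 X155.991 Y94.926
G1 X154.995 Y69.659
G1 X132.616 Y57.889
M5
G00 X152.696 Y78.730
M3 S253
G1 X134.181 Y81.045 F3707
G1 X113.648 Y78.815
G1 X91.097 Y72.039
G1 X66.528 Y60.719
G1 X39.940 Y44.853
M5
G00 X0.000 Y0.000

Since the viewBox matches the mm dimensions, user units are millimetres directly. The only transform is the Y-flip y_m = 166.980 − y_svg.

Shape 1 is a rectangle drawn with `<polygon>`. Its stroke #008000 means engrave at S253, F3707. After flipping Y the toolpath is (40.521,109.967) → (107.277,109.967) → (107.277,35.117) → (40.521,35.117) → (40.521,109.967), returning to the start.

Shape 2 is a cubic bezier drawn with `<path>`. Its stroke #008000 means engrave at S253, F3707. After flipping Y the toolpath is (24.715,137.161) → (16.036,126.082) → (7.664,117.354) → (2.466,112.102) → (3.308,111.456) → (13.056,116.541).

Shape 3 is a closed polygon drawn with `<path>`. Its stroke #008000 means engrave at S253, F3707. After flipping Y the toolpath is (113.660,94.209) → (20.233,18.602) → (74.630,122.869) → (169.298,102.883) → (113.660,94.209), returning to the start.

Shape 4 is a regular polygon drawn with `<path>`. Its stroke #008000 means engrave at S253, F3707. After flipping Y the toolpath is (132.616,57.889) → (111.233,71.384) → (112.229,96.651) → (134.608,108.421) → (155.991,94.926) → (154.995,69.659) → (132.616,57.889), returning to the start.

Shape 5 is a quadratic bezier drawn with `<path>`. Its stroke #008000 means engrave at S253, F3707. After flipping Y the toolpath is (152.696,78.730) → (134.181,81.045) → (113.648,78.815) → (91.097,72.039) → (66.528,60.719) → (39.940,44.853).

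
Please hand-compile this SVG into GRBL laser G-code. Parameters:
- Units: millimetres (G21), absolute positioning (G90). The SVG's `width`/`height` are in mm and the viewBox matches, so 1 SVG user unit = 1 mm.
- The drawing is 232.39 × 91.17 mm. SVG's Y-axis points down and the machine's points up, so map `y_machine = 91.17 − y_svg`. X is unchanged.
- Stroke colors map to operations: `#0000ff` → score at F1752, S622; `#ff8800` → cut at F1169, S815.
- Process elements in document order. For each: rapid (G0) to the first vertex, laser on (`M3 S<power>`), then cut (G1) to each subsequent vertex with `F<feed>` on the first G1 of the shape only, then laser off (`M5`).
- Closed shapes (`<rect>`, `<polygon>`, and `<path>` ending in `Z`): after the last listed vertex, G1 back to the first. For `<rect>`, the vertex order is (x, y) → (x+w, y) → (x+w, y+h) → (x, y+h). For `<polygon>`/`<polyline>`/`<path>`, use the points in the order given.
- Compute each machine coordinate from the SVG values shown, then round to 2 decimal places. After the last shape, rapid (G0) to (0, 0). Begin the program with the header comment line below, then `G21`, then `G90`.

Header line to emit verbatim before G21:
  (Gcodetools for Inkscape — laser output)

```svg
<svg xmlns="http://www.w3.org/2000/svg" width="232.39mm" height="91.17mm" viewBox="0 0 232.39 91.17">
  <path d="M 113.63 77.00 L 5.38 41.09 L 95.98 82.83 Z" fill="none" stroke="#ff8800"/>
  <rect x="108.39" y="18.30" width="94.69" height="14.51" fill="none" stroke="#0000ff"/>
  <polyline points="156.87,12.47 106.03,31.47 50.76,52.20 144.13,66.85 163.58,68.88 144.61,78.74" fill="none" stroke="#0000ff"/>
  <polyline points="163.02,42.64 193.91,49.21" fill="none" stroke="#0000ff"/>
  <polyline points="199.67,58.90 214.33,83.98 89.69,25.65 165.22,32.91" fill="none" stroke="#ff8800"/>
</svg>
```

(Gcodetools for Inkscape — laser output)
G21
G90
G0 X113.63 Y14.17
M3 S815
G1 X5.38 Y50.08 F1169
G1 X95.98 Y8.34
G1 X113.63 Y14.17
M5
G0 X108.39 Y72.87
M3 S622
G1 X203.08 Y72.87 F1752
G1 X203.08 Y58.36
G1 X108.39 Y58.36
G1 X108.39 Y72.87
M5
G0 X156.87 Y78.70
M3 S622
G1 X106.03 Y59.70 F1752
G1 X50.76 Y38.97
G1 X144.13 Y24.32
G1 X163.58 Y22.29
G1 X144.61 Y12.43
M5
G0 X163.02 Y48.53
M3 S622
G1 X193.91 Y41.96 F1752
M5
G0 X199.67 Y32.27
M3 S815
G1 X214.33 Y7.19 F1169
G1 X89.69 Y65.52
G1 X165.22 Y58.26
M5
G0 X0.00 Y0.00

1 u = 1 mm; y_m = 91.17 − y.

[1] `<path>` closed polygon, #ff8800→cut S815 F1169: (113.63,14.17) → (5.38,50.08) → (95.98,8.34) → (113.63,14.17) (closed)

[2] `<rect>` rectangle, #0000ff→score S622 F1752: (108.39,72.87) → (203.08,72.87) → (203.08,58.36) → (108.39,58.36) → (108.39,72.87) (closed)

[3] `<polyline>` open polyline, #0000ff→score S622 F1752: (156.87,78.70) → (106.03,59.70) → (50.76,38.97) → (144.13,24.32) → (163.58,22.29) → (144.61,12.43)

[4] `<polyline>` line segment, #0000ff→score S622 F1752: (163.02,48.53) → (193.91,41.96)

[5] `<polyline>` open polyline, #ff8800→cut S815 F1169: (199.67,32.27) → (214.33,7.19) → (89.69,65.52) → (165.22,58.26)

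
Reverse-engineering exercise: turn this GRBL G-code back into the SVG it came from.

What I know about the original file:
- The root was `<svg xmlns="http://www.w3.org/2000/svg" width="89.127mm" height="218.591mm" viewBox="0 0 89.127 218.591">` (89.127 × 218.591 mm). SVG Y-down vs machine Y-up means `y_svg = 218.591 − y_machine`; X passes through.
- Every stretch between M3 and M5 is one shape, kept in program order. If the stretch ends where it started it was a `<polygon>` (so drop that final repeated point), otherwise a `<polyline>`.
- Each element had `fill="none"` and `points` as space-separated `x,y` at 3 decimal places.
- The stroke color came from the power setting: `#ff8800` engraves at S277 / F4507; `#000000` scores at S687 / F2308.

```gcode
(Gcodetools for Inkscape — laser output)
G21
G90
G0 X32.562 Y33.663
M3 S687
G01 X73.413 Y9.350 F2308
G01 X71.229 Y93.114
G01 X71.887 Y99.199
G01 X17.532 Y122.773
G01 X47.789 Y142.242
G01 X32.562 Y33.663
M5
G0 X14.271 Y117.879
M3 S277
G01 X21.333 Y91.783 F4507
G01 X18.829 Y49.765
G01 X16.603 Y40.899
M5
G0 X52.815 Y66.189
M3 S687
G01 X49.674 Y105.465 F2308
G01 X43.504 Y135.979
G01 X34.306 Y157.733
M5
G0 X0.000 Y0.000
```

<svg xmlns="http://www.w3.org/2000/svg" width="89.127mm" height="218.591mm" viewBox="0 0 89.127 218.591">
  <polygon points="32.562,184.928 73.413,209.241 71.229,125.477 71.887,119.392 17.532,95.818 47.789,76.349" fill="none" stroke="#000000"/>
  <polyline points="14.271,100.712 21.333,126.808 18.829,168.826 16.603,177.692" fill="none" stroke="#ff8800"/>
  <polyline points="52.815,152.402 49.674,113.126 43.504,82.612 34.306,60.858" fill="none" stroke="#000000"/>
</svg>

Each laser-on run becomes one SVG element. Flip Y back into SVG space with y_svg = 218.591 − y_machine.

Run 1: S687 ⇒ score layer `#000000`. The run returns to its start, so emit a `<polygon>` with points (Y-flipped): 32.562,184.928 73.413,209.241 71.229,125.477 71.887,119.392 17.532,95.818 47.789,76.349.

Run 2: power S277 maps to stroke `#ff8800` (engrave). The run is open, so emit a `<polyline>` with points (Y-flipped): 14.271,100.712 21.333,126.808 18.829,168.826 16.603,177.692.

Run 3: the run's S687 means `#000000` (score). The run is open, so emit a `<polyline>` with points (Y-flipped): 52.815,152.402 49.674,113.126 43.504,82.612 34.306,60.858.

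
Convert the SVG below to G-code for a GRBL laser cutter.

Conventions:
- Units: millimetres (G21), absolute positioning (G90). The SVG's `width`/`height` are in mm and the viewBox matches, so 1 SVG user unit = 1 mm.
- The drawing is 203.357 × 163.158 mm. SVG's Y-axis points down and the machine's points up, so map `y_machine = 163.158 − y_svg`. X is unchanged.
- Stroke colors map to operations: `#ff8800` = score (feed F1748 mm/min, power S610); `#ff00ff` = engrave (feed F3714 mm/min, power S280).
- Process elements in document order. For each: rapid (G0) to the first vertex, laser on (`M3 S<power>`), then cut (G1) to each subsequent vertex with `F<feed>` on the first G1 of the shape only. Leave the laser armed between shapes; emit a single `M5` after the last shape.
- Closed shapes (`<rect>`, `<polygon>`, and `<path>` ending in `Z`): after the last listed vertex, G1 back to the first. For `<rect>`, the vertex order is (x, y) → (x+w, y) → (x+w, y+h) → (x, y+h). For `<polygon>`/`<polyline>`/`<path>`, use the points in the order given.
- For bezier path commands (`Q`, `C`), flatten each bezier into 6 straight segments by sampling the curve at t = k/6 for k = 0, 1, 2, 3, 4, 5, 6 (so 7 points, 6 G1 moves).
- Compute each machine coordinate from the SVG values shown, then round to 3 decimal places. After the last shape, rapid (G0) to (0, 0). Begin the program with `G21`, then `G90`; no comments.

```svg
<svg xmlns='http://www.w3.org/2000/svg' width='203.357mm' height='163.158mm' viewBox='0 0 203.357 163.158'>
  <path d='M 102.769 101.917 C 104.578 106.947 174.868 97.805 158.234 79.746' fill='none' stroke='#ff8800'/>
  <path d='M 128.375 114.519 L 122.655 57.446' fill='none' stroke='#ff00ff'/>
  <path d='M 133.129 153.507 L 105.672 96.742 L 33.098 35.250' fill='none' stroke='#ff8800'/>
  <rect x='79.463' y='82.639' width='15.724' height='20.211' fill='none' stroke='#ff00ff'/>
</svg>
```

Since the viewBox matches the mm dimensions, user units are millimetres directly. The only transform is the Y-flip y_m = 163.158 − y_svg.

Shape 1 is a cubic bezier drawn with `<path>`. Its stroke #ff8800 means score at S610, F1748. After flipping Y the toolpath is (102.769,61.241) → (108.661,59.883) → (121.649,60.740) → (137.418,63.668) → (151.649,68.520) → (160.027,75.150) → (158.234,83.412).

Shape 2 is a line segment drawn with `<path>`. Its stroke #ff00ff means engrave at S280, F3714. After flipping Y the toolpath is (128.375,48.639) → (122.655,105.712).

Shape 3 is a open polyline drawn with `<path>`. Its stroke #ff8800 means score at S610, F1748. After flipping Y the toolpath is (133.129,9.651) → (105.672,66.416) → (33.098,127.908).

Shape 4 is a rectangle drawn with `<rect>`. Its stroke #ff00ff means engrave at S280, F3714. After flipping Y the toolpath is (79.463,80.519) → (95.187,80.519) → (95.187,60.308) → (79.463,60.308) → (79.463,80.519), returning to the start.

G21
G90
G0 X102.769 Y61.241
M3 S610
G1 X108.661 Y59.883 F1748
G1 X121.649 Y60.740
G1 X137.418 Y63.668
G1 X151.649 Y68.520
G1 X160.027 Y75.150
G1 X158.234 Y83.412
G0 X128.375 Y48.639
M3 S280
G1 X122.655 Y105.712 F3714
G0 X133.129 Y9.651
M3 S610
G1 X105.672 Y66.416 F1748
G1 X33.098 Y127.908
G0 X79.463 Y80.519
M3 S280
G1 X95.187 Y80.519 F3714
G1 X95.187 Y60.308
G1 X79.463 Y60.308
G1 X79.463 Y80.519
M5
G0 X0.000 Y0.000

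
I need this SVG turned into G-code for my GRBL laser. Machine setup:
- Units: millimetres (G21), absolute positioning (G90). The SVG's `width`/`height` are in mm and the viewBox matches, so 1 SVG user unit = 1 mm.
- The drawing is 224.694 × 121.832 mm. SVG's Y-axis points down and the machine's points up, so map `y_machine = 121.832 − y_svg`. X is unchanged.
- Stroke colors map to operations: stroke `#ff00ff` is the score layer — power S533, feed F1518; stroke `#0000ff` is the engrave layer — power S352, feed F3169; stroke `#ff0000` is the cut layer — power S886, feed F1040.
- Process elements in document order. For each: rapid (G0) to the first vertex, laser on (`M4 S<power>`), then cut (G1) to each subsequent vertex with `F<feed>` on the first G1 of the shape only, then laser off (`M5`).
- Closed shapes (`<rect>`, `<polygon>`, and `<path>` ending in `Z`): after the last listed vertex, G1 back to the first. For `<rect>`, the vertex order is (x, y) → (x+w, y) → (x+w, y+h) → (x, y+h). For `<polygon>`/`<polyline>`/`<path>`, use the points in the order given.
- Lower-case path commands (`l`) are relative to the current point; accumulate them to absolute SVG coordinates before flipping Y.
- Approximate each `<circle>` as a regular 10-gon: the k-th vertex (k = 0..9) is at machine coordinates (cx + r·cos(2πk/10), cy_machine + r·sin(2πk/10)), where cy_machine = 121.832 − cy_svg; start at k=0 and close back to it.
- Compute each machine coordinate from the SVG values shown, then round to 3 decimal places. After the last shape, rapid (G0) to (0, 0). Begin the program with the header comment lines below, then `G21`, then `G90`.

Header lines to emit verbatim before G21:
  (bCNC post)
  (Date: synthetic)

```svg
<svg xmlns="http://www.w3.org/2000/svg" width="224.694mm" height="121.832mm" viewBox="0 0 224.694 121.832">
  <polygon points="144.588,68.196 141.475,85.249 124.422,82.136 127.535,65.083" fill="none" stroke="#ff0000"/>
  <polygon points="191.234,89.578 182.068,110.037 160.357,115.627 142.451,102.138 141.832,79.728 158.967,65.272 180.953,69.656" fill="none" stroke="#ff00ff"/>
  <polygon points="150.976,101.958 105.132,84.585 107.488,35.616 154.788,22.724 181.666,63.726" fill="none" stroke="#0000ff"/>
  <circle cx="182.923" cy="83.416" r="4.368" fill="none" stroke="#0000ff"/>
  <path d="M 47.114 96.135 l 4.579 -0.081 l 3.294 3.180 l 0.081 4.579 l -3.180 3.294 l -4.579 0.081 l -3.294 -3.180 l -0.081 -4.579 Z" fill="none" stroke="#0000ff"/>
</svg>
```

viewBox `0 0 224.694 121.832` with mm width/height → 1 unit = 1 mm. Flip: y_m = 121.832 − y_svg.

**Shape 1** — `<polygon>` regular polygon, stroke `#ff0000` → cut (S886, F1040). Machine vertices: (144.588,53.636) → (141.475,36.583) → (124.422,39.696) → (127.535,56.749) → (144.588,53.636). Closed: final G1 returns to the first vertex.

**Shape 2** — `<polygon>` regular polygon, stroke `#ff00ff` → score (S533, F1518). Machine vertices: (191.234,32.254) → (182.068,11.795) → (160.357,6.205) → (142.451,19.694) → (141.832,42.104) → (158.967,56.560) → (180.953,52.176) → (191.234,32.254). Closed: final G1 returns to the first vertex.

**Shape 3** — `<polygon>` regular polygon, stroke `#0000ff` → engrave (S352, F3169). Machine vertices: (150.976,19.874) → (105.132,37.247) → (107.488,86.216) → (154.788,99.108) → (181.666,58.106) → (150.976,19.874). Closed: final G1 returns to the first vertex.

**Shape 4** — `<circle>` circle, stroke `#0000ff` → engrave (S352, F3169). Machine vertices: (187.291,38.416) → (186.457,40.983) → (184.273,42.570) → (181.573,42.570) → (179.389,40.983) → (178.555,38.416) → (179.389,35.849) → (181.573,34.262) → (184.273,34.262) → (186.457,35.849) → (187.291,38.416). Closed: final G1 returns to the first vertex.

**Shape 5** — `<path>` regular polygon, stroke `#0000ff` → engrave (S352, F3169). Machine vertices: (47.114,25.697) → (51.693,25.778) → (54.987,22.598) → (55.068,18.019) → (51.888,14.725) → (47.309,14.644) → (44.015,17.824) → (43.934,22.403) → (47.114,25.697). Closed: final G1 returns to the first vertex.

(bCNC post)
(Date: synthetic)
G21
G90
G0 X144.588 Y53.636
M4 S886
G1 X141.475 Y36.583 F1040
G1 X124.422 Y39.696
G1 X127.535 Y56.749
G1 X144.588 Y53.636
M5
G0 X191.234 Y32.254
M4 S533
G1 X182.068 Y11.795 F1518
G1 X160.357 Y6.205
G1 X142.451 Y19.694
G1 X141.832 Y42.104
G1 X158.967 Y56.560
G1 X180.953 Y52.176
G1 X191.234 Y32.254
M5
G0 X150.976 Y19.874
M4 S352
G1 X105.132 Y37.247 F3169
G1 X107.488 Y86.216
G1 X154.788 Y99.108
G1 X181.666 Y58.106
G1 X150.976 Y19.874
M5
G0 X187.291 Y38.416
M4 S352
G1 X186.457 Y40.983 F3169
G1 X184.273 Y42.570
G1 X181.573 Y42.570
G1 X179.389 Y40.983
G1 X178.555 Y38.416
G1 X179.389 Y35.849
G1 X181.573 Y34.262
G1 X184.273 Y34.262
G1 X186.457 Y35.849
G1 X187.291 Y38.416
M5
G0 X47.114 Y25.697
M4 S352
G1 X51.693 Y25.778 F3169
G1 X54.987 Y22.598
G1 X55.068 Y18.019
G1 X51.888 Y14.725
G1 X47.309 Y14.644
G1 X44.015 Y17.824
G1 X43.934 Y22.403
G1 X47.114 Y25.697
M5
G0 X0.000 Y0.000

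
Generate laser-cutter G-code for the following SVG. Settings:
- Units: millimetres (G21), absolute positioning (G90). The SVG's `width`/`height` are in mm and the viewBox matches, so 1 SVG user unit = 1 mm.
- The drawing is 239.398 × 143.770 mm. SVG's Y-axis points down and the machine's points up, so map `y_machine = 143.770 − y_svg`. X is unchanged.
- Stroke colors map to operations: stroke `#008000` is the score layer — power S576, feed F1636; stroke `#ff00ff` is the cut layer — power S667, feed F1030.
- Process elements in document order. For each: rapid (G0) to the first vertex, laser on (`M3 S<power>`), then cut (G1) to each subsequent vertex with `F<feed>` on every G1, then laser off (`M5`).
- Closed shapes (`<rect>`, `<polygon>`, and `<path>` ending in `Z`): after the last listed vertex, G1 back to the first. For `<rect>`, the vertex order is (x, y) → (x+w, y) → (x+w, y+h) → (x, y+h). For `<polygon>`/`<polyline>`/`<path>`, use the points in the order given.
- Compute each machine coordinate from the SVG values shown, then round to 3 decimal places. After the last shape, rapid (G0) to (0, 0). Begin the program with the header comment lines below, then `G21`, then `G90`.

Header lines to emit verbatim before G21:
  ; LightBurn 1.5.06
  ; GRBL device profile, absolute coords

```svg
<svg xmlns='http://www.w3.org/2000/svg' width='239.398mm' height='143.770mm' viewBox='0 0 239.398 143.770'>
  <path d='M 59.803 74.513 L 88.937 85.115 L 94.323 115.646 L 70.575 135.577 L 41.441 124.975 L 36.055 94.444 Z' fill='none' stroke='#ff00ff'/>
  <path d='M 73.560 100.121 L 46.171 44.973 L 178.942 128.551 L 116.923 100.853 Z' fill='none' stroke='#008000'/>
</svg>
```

viewBox `0 0 239.398 143.770` with mm width/height → 1 unit = 1 mm. Flip: y_m = 143.770 − y_svg.

**Shape 1** — `<path>` regular polygon, stroke `#ff00ff` → cut (S667, F1030). Machine vertices: (59.803,69.257) → (88.937,58.655) → (94.323,28.124) → (70.575,8.193) → (41.441,18.795) → (36.055,49.326) → (59.803,69.257). Closed: final G1 returns to the first vertex.

**Shape 2** — `<path>` closed polygon, stroke `#008000` → score (S576, F1636). Machine vertices: (73.560,43.649) → (46.171,98.797) → (178.942,15.219) → (116.923,42.917) → (73.560,43.649). Closed: final G1 returns to the first vertex.

; LightBurn 1.5.06
; GRBL device profile, absolute coords
G21
G90
G0 X59.803 Y69.257
M3 S667
G1 X88.937 Y58.655 F1030
G1 X94.323 Y28.124 F1030
G1 X70.575 Y8.193 F1030
G1 X41.441 Y18.795 F1030
G1 X36.055 Y49.326 F1030
G1 X59.803 Y69.257 F1030
M5
G0 X73.560 Y43.649
M3 S576
G1 X46.171 Y98.797 F1636
G1 X178.942 Y15.219 F1636
G1 X116.923 Y42.917 F1636
G1 X73.560 Y43.649 F1636
M5
G0 X0.000 Y0.000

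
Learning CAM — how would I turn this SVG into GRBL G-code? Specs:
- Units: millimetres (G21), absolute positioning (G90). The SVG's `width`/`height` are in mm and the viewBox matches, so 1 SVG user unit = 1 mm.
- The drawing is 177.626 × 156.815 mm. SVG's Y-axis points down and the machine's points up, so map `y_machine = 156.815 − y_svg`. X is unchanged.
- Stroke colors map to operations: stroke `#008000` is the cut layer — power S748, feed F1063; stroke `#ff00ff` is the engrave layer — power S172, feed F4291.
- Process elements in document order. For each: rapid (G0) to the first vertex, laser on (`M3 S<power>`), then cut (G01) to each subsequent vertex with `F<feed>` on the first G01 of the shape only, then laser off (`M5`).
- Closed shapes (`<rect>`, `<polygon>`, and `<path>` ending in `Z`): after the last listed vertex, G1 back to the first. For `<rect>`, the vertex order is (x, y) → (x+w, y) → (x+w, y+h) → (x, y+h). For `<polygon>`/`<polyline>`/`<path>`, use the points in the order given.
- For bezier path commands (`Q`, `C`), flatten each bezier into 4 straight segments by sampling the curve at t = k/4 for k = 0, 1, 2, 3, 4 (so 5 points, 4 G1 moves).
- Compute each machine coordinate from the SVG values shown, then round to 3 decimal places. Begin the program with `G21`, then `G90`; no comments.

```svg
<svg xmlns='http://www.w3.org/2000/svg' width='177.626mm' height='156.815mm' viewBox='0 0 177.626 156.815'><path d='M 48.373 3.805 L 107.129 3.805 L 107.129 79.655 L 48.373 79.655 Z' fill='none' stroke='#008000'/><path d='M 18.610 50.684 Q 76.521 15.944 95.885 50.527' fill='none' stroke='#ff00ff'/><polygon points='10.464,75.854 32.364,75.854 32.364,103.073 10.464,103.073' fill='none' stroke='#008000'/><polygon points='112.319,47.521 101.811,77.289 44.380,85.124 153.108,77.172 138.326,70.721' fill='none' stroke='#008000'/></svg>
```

Since the viewBox matches the mm dimensions, user units are millimetres directly. The only transform is the Y-flip y_m = 156.815 − y_svg.

Shape 1 is a rectangle drawn with `<path>`. Its stroke #008000 means cut at S748, F1063. After flipping Y the toolpath is (48.373,153.010) → (107.129,153.010) → (107.129,77.160) → (48.373,77.160) → (48.373,153.010), returning to the start.

Shape 2 is a quadratic bezier drawn with `<path>`. Its stroke #ff00ff means engrave at S172, F4291. After flipping Y the toolpath is (18.610,106.131) → (45.156,119.168) → (66.884,123.540) → (83.794,119.247) → (95.885,106.288).

Shape 3 is a rectangle drawn with `<polygon>`. Its stroke #008000 means cut at S748, F1063. After flipping Y the toolpath is (10.464,80.961) → (32.364,80.961) → (32.364,53.742) → (10.464,53.742) → (10.464,80.961), returning to the start.

Shape 4 is a closed polygon drawn with `<polygon>`. Its stroke #008000 means cut at S748, F1063. After flipping Y the toolpath is (112.319,109.294) → (101.811,79.526) → (44.380,71.691) → (153.108,79.643) → (138.326,86.094) → (112.319,109.294), returning to the start.

G21
G90
G0 X48.373 Y153.010
M3 S748
G01 X107.129 Y153.010 F1063
G01 X107.129 Y77.160
G01 X48.373 Y77.160
G01 X48.373 Y153.010
M5
G0 X18.610 Y106.131
M3 S172
G01 X45.156 Y119.168 F4291
G01 X66.884 Y123.540
G01 X83.794 Y119.247
G01 X95.885 Y106.288
M5
G0 X10.464 Y80.961
M3 S748
G01 X32.364 Y80.961 F1063
G01 X32.364 Y53.742
G01 X10.464 Y53.742
G01 X10.464 Y80.961
M5
G0 X112.319 Y109.294
M3 S748
G01 X101.811 Y79.526 F1063
G01 X44.380 Y71.691
G01 X153.108 Y79.643
G01 X138.326 Y86.094
G01 X112.319 Y109.294
M5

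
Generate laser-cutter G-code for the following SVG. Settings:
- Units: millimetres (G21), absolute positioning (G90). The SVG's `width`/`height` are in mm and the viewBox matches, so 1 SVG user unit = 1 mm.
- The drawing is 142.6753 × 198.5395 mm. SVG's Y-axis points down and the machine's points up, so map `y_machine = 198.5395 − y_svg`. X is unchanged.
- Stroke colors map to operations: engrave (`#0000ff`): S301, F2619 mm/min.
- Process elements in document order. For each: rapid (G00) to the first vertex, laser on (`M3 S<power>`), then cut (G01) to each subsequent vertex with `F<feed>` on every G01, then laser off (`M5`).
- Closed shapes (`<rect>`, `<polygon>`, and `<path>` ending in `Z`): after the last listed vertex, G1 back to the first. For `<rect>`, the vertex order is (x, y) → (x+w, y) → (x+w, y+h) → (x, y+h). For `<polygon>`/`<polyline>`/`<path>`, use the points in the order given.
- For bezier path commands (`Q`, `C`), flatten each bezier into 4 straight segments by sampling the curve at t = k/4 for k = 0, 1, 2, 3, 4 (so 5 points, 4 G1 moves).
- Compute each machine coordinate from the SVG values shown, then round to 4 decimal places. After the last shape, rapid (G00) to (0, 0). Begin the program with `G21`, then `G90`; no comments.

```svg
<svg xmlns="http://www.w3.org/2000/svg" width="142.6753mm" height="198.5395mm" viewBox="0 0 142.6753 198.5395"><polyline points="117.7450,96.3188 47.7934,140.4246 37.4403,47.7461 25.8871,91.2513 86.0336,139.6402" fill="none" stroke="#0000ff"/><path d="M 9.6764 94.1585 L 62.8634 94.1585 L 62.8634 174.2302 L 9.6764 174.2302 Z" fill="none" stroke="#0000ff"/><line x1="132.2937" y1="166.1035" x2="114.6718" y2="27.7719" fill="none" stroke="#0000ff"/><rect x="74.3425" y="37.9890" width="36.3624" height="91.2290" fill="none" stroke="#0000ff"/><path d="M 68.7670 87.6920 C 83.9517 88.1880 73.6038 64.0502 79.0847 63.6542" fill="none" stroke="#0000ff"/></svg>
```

viewBox `0 0 142.6753 198.5395` with mm width/height → 1 unit = 1 mm. Flip: y_m = 198.5395 − y_svg.

**Shape 1** — `<polyline>` open polyline, stroke `#0000ff` → engrave (S301, F2619). Machine vertices: (117.7450,102.2207) → (47.7934,58.1149) → (37.4403,150.7934) → (25.8871,107.2882) → (86.0336,58.8993). Open path.

**Shape 2** — `<path>` rectangle, stroke `#0000ff` → engrave (S301, F2619). Machine vertices: (9.6764,104.3810) → (62.8634,104.3810) → (62.8634,24.3093) → (9.6764,24.3093) → (9.6764,104.3810). Closed: final G1 returns to the first vertex.

**Shape 3** — `<line>` line segment, stroke `#0000ff` → engrave (S301, F2619). Machine vertices: (132.2937,32.4360) → (114.6718,170.7676). Open path.

**Shape 4** — `<rect>` rectangle, stroke `#0000ff` → engrave (S301, F2619). Machine vertices: (74.3425,160.5505) → (110.7049,160.5505) → (110.7049,69.3215) → (74.3425,69.3215) → (74.3425,160.5505). Closed: final G1 returns to the first vertex.

**Shape 5** — `<path>` cubic bezier, stroke `#0000ff` → engrave (S301, F2619). Control points (SVG): P0=(68.7670,87.6920), P1=(83.9517,88.1880), P2=(73.6038,64.0502), P3=(79.0847,63.6542); sampled at t=k/4. Machine vertices: (68.7670,110.8475) → (76.0144,114.3385) → (77.5648,122.5319) → (77.2957,130.8926) → (79.0847,134.8853). Open path.

G21
G90
G00 X117.7450 Y102.2207
M3 S301
G01 X47.7934 Y58.1149 F2619
G01 X37.4403 Y150.7934 F2619
G01 X25.8871 Y107.2882 F2619
G01 X86.0336 Y58.8993 F2619
M5
G00 X9.6764 Y104.3810
M3 S301
G01 X62.8634 Y104.3810 F2619
G01 X62.8634 Y24.3093 F2619
G01 X9.6764 Y24.3093 F2619
G01 X9.6764 Y104.3810 F2619
M5
G00 X132.2937 Y32.4360
M3 S301
G01 X114.6718 Y170.7676 F2619
M5
G00 X74.3425 Y160.5505
M3 S301
G01 X110.7049 Y160.5505 F2619
G01 X110.7049 Y69.3215 F2619
G01 X74.3425 Y69.3215 F2619
G01 X74.3425 Y160.5505 F2619
M5
G00 X68.7670 Y110.8475
M3 S301
G01 X76.0144 Y114.3385 F2619
G01 X77.5648 Y122.5319 F2619
G01 X77.2957 Y130.8926 F2619
G01 X79.0847 Y134.8853 F2619
M5
G00 X0.0000 Y0.0000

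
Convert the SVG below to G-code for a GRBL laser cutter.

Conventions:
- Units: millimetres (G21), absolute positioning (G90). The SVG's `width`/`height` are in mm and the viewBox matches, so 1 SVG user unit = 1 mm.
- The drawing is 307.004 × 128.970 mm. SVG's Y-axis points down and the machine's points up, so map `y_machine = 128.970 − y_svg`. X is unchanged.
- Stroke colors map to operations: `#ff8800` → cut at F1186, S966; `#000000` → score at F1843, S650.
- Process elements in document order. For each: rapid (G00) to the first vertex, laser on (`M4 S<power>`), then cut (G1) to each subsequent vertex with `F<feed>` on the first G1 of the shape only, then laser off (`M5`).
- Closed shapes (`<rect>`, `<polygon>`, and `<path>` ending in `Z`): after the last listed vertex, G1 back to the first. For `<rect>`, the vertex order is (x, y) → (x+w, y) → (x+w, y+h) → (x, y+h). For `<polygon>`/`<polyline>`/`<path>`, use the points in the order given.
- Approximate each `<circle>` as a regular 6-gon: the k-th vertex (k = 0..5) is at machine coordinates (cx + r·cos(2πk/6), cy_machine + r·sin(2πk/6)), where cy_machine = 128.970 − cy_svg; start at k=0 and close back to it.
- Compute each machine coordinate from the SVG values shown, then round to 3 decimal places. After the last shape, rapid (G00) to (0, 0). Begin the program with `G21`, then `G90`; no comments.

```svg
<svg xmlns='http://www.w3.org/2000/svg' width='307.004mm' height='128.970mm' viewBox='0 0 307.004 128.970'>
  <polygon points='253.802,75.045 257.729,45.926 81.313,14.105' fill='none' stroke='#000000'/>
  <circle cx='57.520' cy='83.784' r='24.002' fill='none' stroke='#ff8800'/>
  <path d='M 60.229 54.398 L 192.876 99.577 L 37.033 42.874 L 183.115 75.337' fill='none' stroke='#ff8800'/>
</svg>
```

G21
G90
G00 X253.802 Y53.925
M4 S650
G1 X257.729 Y83.044 F1843
G1 X81.313 Y114.865
G1 X253.802 Y53.925
M5
G00 X81.522 Y45.186
M4 S966
G1 X69.521 Y65.972 F1186
G1 X45.519 Y65.972
G1 X33.518 Y45.186
G1 X45.519 Y24.400
G1 X69.521 Y24.400
G1 X81.522 Y45.186
M5
G00 X60.229 Y74.572
M4 S966
G1 X192.876 Y29.393 F1186
G1 X37.033 Y86.096
G1 X183.115 Y53.633
M5
G00 X0.000 Y0.000

Since the viewBox matches the mm dimensions, user units are millimetres directly. The only transform is the Y-flip y_m = 128.970 − y_svg.

Shape 1 is a closed polygon drawn with `<polygon>`. Its stroke #000000 means score at S650, F1843. After flipping Y the toolpath is (253.802,53.925) → (257.729,83.044) → (81.313,114.865) → (253.802,53.925), returning to the start.

Shape 2 is a circle drawn with `<circle>`. Its stroke #ff8800 means cut at S966, F1186. After flipping Y the toolpath is (81.522,45.186) → (69.521,65.972) → (45.519,65.972) → (33.518,45.186) → (45.519,24.400) → (69.521,24.400) → (81.522,45.186), returning to the start.

Shape 3 is a open polyline drawn with `<path>`. Its stroke #ff8800 means cut at S966, F1186. After flipping Y the toolpath is (60.229,74.572) → (192.876,29.393) → (37.033,86.096) → (183.115,53.633).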